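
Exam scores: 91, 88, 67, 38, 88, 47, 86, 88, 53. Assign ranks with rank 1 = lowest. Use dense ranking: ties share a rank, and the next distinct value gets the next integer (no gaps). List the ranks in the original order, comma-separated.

Sorted (ascending): 38, 47, 53, 67, 86, 88, 88, 88, 91
The 3 values of 88 share dense rank 6.
Remaining distinct values take the next consecutive integers.

7, 6, 4, 1, 6, 2, 5, 6, 3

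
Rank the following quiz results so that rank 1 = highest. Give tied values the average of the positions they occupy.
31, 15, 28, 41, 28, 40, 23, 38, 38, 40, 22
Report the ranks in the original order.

6, 11, 7.5, 1, 7.5, 2.5, 9, 4.5, 4.5, 2.5, 10

Sorted (descending): 41, 40, 40, 38, 38, 31, 28, 28, 23, 22, 15
The 2 values of 40 occupy positions 2–3 → average rank (2+3)/2 = 2.5.
The 2 values of 38 occupy positions 4–5 → average rank (4+5)/2 = 4.5.
The 2 values of 28 occupy positions 7–8 → average rank (7+8)/2 = 7.5.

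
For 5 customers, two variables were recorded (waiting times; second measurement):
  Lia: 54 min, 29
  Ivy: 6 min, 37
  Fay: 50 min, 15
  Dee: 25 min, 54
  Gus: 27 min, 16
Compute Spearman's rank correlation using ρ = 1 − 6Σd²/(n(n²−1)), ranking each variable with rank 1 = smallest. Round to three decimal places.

-0.600

Ranks of variable 1: 5, 1, 4, 2, 3
Ranks of variable 2: 3, 4, 1, 5, 2
d = r₁ − r₂: 2, -3, 3, -3, 1
d²: 4, 9, 9, 9, 1; Σd² = 32
ρ = 1 − 6·32/(5·24) = 1 − 192/120 = -0.600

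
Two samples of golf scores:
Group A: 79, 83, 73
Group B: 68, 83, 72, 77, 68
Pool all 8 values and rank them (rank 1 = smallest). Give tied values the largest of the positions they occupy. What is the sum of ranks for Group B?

20

Sorted (ascending): 68, 68, 72, 73, 77, 79, 83, 83
The 2 values of 68 occupy positions 1–2 → each gets rank 2.
The 2 values of 83 occupy positions 7–8 → each gets rank 8.
Group B values → pooled ranks: 68→2, 83→8, 72→3, 77→5, 68→2
Rank sum = 2 + 8 + 3 + 5 + 2 = 20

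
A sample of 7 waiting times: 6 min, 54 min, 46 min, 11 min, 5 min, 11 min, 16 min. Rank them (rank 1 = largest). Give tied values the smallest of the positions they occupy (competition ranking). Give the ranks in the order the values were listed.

6, 1, 2, 4, 7, 4, 3

Sorted (descending): 54, 46, 16, 11, 11, 6, 5
The 2 values of 11 occupy positions 4–5 → each gets rank 4.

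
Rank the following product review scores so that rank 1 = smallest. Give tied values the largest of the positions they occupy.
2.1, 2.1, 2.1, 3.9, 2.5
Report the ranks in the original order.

3, 3, 3, 5, 4

Sorted (ascending): 2.1, 2.1, 2.1, 2.5, 3.9
The 3 values of 2.1 occupy positions 1–3 → each gets rank 3.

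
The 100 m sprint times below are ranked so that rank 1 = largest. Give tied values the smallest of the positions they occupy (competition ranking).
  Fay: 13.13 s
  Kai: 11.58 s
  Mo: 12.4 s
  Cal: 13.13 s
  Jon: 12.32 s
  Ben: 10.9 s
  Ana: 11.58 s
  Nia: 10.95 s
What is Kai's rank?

Sorted (descending): 13.13, 13.13, 12.4, 12.32, 11.58, 11.58, 10.95, 10.9
The 2 values of 13.13 occupy positions 1–2 → each gets rank 1.
The 2 values of 11.58 occupy positions 5–6 → each gets rank 5.
Kai has value 11.58 s → rank 5.

5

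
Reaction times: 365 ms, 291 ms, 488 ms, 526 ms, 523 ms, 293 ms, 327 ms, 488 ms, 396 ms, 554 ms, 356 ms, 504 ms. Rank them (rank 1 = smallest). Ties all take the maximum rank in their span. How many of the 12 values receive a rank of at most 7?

6

Sorted (ascending): 291, 293, 327, 356, 365, 396, 488, 488, 504, 523, 526, 554
The 2 values of 488 occupy positions 7–8 → each gets rank 8.
Ranks ≤ 7: {1, 2, 3, 4, 5, 6} → 6 values.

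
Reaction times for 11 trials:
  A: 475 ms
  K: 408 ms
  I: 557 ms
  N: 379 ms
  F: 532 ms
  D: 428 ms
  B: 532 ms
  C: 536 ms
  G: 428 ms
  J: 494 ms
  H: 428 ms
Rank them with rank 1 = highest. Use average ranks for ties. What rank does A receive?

Sorted (descending): 557, 536, 532, 532, 494, 475, 428, 428, 428, 408, 379
The 2 values of 532 occupy positions 3–4 → average rank (3+4)/2 = 3.5.
The 3 values of 428 occupy positions 7–9 → average rank 8.
A has value 475 ms → rank 6.

6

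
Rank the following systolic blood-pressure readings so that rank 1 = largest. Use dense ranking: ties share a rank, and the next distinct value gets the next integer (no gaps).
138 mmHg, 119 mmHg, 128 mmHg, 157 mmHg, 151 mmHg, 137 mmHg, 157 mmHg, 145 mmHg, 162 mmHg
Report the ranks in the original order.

5, 8, 7, 2, 3, 6, 2, 4, 1

Sorted (descending): 162, 157, 157, 151, 145, 138, 137, 128, 119
The 2 values of 157 share dense rank 2.
Remaining distinct values take the next consecutive integers.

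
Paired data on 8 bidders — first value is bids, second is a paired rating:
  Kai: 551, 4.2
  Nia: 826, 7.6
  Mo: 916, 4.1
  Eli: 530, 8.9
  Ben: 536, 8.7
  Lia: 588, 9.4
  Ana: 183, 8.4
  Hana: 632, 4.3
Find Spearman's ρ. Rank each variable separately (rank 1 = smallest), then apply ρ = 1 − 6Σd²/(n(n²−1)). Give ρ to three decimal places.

Ranks of variable 1: 4, 7, 8, 2, 3, 5, 1, 6
Ranks of variable 2: 2, 4, 1, 7, 6, 8, 5, 3
d = r₁ − r₂: 2, 3, 7, -5, -3, -3, -4, 3
d²: 4, 9, 49, 25, 9, 9, 16, 9; Σd² = 130
ρ = 1 − 6·130/(8·63) = 1 − 780/504 = -0.548

-0.548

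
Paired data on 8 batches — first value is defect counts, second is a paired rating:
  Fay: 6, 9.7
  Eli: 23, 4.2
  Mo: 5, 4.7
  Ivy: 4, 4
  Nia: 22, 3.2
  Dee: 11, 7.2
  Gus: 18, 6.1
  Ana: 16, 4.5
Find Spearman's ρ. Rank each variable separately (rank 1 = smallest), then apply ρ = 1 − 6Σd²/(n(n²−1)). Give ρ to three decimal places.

-0.262

Ranks of variable 1: 3, 8, 2, 1, 7, 4, 6, 5
Ranks of variable 2: 8, 3, 5, 2, 1, 7, 6, 4
d = r₁ − r₂: -5, 5, -3, -1, 6, -3, 0, 1
d²: 25, 25, 9, 1, 36, 9, 0, 1; Σd² = 106
ρ = 1 − 6·106/(8·63) = 1 − 636/504 = -0.262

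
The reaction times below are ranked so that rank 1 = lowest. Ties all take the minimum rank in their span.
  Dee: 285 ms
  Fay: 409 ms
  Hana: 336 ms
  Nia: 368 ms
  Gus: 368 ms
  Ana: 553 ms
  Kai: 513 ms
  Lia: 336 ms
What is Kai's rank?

Sorted (ascending): 285, 336, 336, 368, 368, 409, 513, 553
The 2 values of 336 occupy positions 2–3 → each gets rank 2.
The 2 values of 368 occupy positions 4–5 → each gets rank 4.
Kai has value 513 ms → rank 7.

7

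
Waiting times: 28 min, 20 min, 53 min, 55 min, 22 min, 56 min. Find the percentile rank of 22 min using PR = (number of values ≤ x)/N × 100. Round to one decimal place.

N = 6.
Strictly below 22: 1. Equal to 22: 1.
PR = 2/6 × 100 = 33.3

33.3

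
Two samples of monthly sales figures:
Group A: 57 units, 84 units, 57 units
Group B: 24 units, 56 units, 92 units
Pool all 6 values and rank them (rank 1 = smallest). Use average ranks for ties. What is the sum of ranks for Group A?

12

Sorted (ascending): 24, 56, 57, 57, 84, 92
The 2 values of 57 occupy positions 3–4 → average rank (3+4)/2 = 3.5.
Group A values → pooled ranks: 57→3.5, 84→5, 57→3.5
Rank sum = 3.5 + 5 + 3.5 = 12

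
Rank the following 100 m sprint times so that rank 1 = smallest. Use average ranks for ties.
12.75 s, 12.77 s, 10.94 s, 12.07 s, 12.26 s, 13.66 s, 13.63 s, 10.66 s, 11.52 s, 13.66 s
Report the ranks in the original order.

6, 7, 2, 4, 5, 9.5, 8, 1, 3, 9.5

Sorted (ascending): 10.66, 10.94, 11.52, 12.07, 12.26, 12.75, 12.77, 13.63, 13.66, 13.66
The 2 values of 13.66 occupy positions 9–10 → average rank (9+10)/2 = 9.5.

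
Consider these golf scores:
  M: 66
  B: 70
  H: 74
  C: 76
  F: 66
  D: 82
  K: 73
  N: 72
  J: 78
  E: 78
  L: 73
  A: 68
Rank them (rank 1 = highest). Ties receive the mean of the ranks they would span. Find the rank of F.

11.5

Sorted (descending): 82, 78, 78, 76, 74, 73, 73, 72, 70, 68, 66, 66
The 2 values of 78 occupy positions 2–3 → average rank (2+3)/2 = 2.5.
The 2 values of 73 occupy positions 6–7 → average rank (6+7)/2 = 6.5.
The 2 values of 66 occupy positions 11–12 → average rank (11+12)/2 = 11.5.
F has value 66 → rank 11.5.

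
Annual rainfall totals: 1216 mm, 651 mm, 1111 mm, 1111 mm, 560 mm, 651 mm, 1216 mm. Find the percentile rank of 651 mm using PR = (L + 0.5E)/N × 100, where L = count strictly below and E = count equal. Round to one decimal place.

28.6

N = 7.
Strictly below 651: 1. Equal to 651: 2.
PR = (1 + 0.5·2)/7 × 100 = 28.6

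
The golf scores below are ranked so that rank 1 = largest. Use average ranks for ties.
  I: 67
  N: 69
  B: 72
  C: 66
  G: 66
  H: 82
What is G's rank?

5.5

Sorted (descending): 82, 72, 69, 67, 66, 66
The 2 values of 66 occupy positions 5–6 → average rank (5+6)/2 = 5.5.
G has value 66 → rank 5.5.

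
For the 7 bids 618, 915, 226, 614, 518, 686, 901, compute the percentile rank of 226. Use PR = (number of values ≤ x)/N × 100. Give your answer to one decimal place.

N = 7.
Strictly below 226: 0. Equal to 226: 1.
PR = 1/7 × 100 = 14.3

14.3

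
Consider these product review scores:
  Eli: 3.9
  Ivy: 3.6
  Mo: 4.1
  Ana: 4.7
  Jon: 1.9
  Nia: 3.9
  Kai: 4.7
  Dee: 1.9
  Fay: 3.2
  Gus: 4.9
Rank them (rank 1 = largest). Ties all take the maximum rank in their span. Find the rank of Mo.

4

Sorted (descending): 4.9, 4.7, 4.7, 4.1, 3.9, 3.9, 3.6, 3.2, 1.9, 1.9
The 2 values of 4.7 occupy positions 2–3 → each gets rank 3.
The 2 values of 3.9 occupy positions 5–6 → each gets rank 6.
The 2 values of 1.9 occupy positions 9–10 → each gets rank 10.
Mo has value 4.1 → rank 4.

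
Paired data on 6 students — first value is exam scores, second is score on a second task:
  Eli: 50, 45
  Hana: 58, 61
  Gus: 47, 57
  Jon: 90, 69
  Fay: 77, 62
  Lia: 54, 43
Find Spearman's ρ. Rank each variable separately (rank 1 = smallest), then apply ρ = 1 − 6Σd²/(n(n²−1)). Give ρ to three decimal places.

Ranks of variable 1: 2, 4, 1, 6, 5, 3
Ranks of variable 2: 2, 4, 3, 6, 5, 1
d = r₁ − r₂: 0, 0, -2, 0, 0, 2
d²: 0, 0, 4, 0, 0, 4; Σd² = 8
ρ = 1 − 6·8/(6·35) = 1 − 48/210 = 0.771

0.771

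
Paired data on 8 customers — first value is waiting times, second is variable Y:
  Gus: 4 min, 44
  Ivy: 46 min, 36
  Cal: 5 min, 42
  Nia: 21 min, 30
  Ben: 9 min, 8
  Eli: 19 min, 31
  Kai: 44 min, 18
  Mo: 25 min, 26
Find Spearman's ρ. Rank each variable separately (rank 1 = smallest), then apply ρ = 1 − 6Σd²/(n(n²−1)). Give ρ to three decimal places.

Ranks of variable 1: 1, 8, 2, 5, 3, 4, 7, 6
Ranks of variable 2: 8, 6, 7, 4, 1, 5, 2, 3
d = r₁ − r₂: -7, 2, -5, 1, 2, -1, 5, 3
d²: 49, 4, 25, 1, 4, 1, 25, 9; Σd² = 118
ρ = 1 − 6·118/(8·63) = 1 − 708/504 = -0.405

-0.405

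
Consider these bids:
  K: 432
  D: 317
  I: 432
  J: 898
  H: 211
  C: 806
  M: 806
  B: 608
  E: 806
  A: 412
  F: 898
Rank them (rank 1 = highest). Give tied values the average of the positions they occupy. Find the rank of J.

1.5

Sorted (descending): 898, 898, 806, 806, 806, 608, 432, 432, 412, 317, 211
The 2 values of 898 occupy positions 1–2 → average rank (1+2)/2 = 1.5.
The 3 values of 806 occupy positions 3–5 → average rank 4.
The 2 values of 432 occupy positions 7–8 → average rank (7+8)/2 = 7.5.
J has value 898 → rank 1.5.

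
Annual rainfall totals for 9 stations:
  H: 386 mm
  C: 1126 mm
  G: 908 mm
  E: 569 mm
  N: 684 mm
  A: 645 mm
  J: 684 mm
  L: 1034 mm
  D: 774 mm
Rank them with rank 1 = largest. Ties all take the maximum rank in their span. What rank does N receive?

Sorted (descending): 1126, 1034, 908, 774, 684, 684, 645, 569, 386
The 2 values of 684 occupy positions 5–6 → each gets rank 6.
N has value 684 mm → rank 6.

6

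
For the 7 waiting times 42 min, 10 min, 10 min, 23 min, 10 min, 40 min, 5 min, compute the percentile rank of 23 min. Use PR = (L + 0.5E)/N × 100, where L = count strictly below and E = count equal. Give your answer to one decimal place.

64.3

N = 7.
Strictly below 23: 4. Equal to 23: 1.
PR = (4 + 0.5·1)/7 × 100 = 64.3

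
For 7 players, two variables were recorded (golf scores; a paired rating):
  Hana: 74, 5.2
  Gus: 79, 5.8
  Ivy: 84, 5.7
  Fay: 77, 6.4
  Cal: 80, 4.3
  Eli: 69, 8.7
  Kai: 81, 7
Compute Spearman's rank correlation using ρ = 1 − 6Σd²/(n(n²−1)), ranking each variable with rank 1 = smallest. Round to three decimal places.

Ranks of variable 1: 2, 4, 7, 3, 5, 1, 6
Ranks of variable 2: 2, 4, 3, 5, 1, 7, 6
d = r₁ − r₂: 0, 0, 4, -2, 4, -6, 0
d²: 0, 0, 16, 4, 16, 36, 0; Σd² = 72
ρ = 1 − 6·72/(7·48) = 1 − 432/336 = -0.286

-0.286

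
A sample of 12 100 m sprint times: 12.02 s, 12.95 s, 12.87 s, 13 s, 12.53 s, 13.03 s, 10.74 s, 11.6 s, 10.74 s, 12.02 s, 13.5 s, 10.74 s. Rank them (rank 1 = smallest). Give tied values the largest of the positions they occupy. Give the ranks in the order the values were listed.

Sorted (ascending): 10.74, 10.74, 10.74, 11.6, 12.02, 12.02, 12.53, 12.87, 12.95, 13, 13.03, 13.5
The 3 values of 10.74 occupy positions 1–3 → each gets rank 3.
The 2 values of 12.02 occupy positions 5–6 → each gets rank 6.

6, 9, 8, 10, 7, 11, 3, 4, 3, 6, 12, 3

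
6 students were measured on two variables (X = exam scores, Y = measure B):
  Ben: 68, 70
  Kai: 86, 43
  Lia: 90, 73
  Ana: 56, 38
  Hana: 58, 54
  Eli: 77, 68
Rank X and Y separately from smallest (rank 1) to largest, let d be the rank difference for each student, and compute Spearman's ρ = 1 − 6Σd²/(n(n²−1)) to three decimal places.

Ranks of variable 1: 3, 5, 6, 1, 2, 4
Ranks of variable 2: 5, 2, 6, 1, 3, 4
d = r₁ − r₂: -2, 3, 0, 0, -1, 0
d²: 4, 9, 0, 0, 1, 0; Σd² = 14
ρ = 1 − 6·14/(6·35) = 1 − 84/210 = 0.600

0.600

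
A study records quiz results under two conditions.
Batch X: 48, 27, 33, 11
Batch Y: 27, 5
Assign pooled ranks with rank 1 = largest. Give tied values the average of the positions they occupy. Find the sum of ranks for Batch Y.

Sorted (descending): 48, 33, 27, 27, 11, 5
The 2 values of 27 occupy positions 3–4 → average rank (3+4)/2 = 3.5.
Batch Y values → pooled ranks: 27→3.5, 5→6
Rank sum = 3.5 + 6 = 9.5

9.5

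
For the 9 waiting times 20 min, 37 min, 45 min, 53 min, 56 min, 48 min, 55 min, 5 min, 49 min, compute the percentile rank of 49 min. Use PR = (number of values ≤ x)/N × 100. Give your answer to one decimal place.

66.7

N = 9.
Strictly below 49: 5. Equal to 49: 1.
PR = 6/9 × 100 = 66.7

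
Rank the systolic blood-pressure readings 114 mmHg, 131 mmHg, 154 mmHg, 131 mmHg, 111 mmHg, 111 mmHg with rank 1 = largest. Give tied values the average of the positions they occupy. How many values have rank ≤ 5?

Sorted (descending): 154, 131, 131, 114, 111, 111
The 2 values of 131 occupy positions 2–3 → average rank (2+3)/2 = 2.5.
The 2 values of 111 occupy positions 5–6 → average rank (5+6)/2 = 5.5.
Ranks ≤ 5: {1, 2.5, 2.5, 4} → 4 values.

4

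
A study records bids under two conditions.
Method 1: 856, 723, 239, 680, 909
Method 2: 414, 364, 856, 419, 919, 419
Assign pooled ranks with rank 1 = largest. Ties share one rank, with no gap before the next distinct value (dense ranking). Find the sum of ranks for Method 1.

23

Sorted (descending): 919, 909, 856, 856, 723, 680, 419, 419, 414, 364, 239
The 2 values of 856 share dense rank 3.
The 2 values of 419 share dense rank 6.
Remaining distinct values take the next consecutive integers.
Method 1 values → pooled ranks: 856→3, 723→4, 239→9, 680→5, 909→2
Rank sum = 3 + 4 + 9 + 5 + 2 = 23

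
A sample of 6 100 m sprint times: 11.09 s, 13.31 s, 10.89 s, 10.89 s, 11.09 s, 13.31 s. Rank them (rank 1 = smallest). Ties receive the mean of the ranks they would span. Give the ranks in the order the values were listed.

3.5, 5.5, 1.5, 1.5, 3.5, 5.5

Sorted (ascending): 10.89, 10.89, 11.09, 11.09, 13.31, 13.31
The 2 values of 10.89 occupy positions 1–2 → average rank (1+2)/2 = 1.5.
The 2 values of 11.09 occupy positions 3–4 → average rank (3+4)/2 = 3.5.
The 2 values of 13.31 occupy positions 5–6 → average rank (5+6)/2 = 5.5.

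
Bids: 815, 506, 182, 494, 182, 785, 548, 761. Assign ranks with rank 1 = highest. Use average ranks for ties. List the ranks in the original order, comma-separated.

1, 5, 7.5, 6, 7.5, 2, 4, 3

Sorted (descending): 815, 785, 761, 548, 506, 494, 182, 182
The 2 values of 182 occupy positions 7–8 → average rank (7+8)/2 = 7.5.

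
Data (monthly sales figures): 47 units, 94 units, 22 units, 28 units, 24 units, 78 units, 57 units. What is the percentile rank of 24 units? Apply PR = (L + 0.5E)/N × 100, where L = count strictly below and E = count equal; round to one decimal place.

N = 7.
Strictly below 24: 1. Equal to 24: 1.
PR = (1 + 0.5·1)/7 × 100 = 21.4

21.4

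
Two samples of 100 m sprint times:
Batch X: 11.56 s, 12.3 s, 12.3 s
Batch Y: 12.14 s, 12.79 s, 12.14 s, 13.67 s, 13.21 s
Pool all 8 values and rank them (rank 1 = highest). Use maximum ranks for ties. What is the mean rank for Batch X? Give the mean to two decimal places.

6.00

Sorted (descending): 13.67, 13.21, 12.79, 12.3, 12.3, 12.14, 12.14, 11.56
The 2 values of 12.3 occupy positions 4–5 → each gets rank 5.
The 2 values of 12.14 occupy positions 6–7 → each gets rank 7.
Batch X values → pooled ranks: 11.56→8, 12.3→5, 12.3→5
Mean rank = (8 + 5 + 5) / 3 = 6.00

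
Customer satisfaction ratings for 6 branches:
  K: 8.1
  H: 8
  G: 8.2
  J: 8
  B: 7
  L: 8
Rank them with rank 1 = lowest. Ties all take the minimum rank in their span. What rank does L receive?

2

Sorted (ascending): 7, 8, 8, 8, 8.1, 8.2
The 3 values of 8 occupy positions 2–4 → each gets rank 2.
L has value 8 → rank 2.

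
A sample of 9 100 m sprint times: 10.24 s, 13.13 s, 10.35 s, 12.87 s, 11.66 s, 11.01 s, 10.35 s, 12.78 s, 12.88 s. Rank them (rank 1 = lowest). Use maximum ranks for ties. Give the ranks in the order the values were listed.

1, 9, 3, 7, 5, 4, 3, 6, 8

Sorted (ascending): 10.24, 10.35, 10.35, 11.01, 11.66, 12.78, 12.87, 12.88, 13.13
The 2 values of 10.35 occupy positions 2–3 → each gets rank 3.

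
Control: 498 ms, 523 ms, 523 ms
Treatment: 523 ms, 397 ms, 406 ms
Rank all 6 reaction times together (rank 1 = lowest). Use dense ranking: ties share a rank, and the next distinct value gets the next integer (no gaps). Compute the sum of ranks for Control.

11

Sorted (ascending): 397, 406, 498, 523, 523, 523
The 3 values of 523 share dense rank 4.
Remaining distinct values take the next consecutive integers.
Control values → pooled ranks: 498→3, 523→4, 523→4
Rank sum = 3 + 4 + 4 = 11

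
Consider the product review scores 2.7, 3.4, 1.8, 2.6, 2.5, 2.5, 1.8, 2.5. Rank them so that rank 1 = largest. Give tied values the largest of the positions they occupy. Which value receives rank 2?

Sorted (descending): 3.4, 2.7, 2.6, 2.5, 2.5, 2.5, 1.8, 1.8
The 3 values of 2.5 occupy positions 4–6 → each gets rank 6.
The 2 values of 1.8 occupy positions 7–8 → each gets rank 8.
Rank 2 → value 2.7.

2.7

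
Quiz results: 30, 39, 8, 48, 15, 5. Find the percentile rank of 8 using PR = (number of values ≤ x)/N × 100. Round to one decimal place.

N = 6.
Strictly below 8: 1. Equal to 8: 1.
PR = 2/6 × 100 = 33.3

33.3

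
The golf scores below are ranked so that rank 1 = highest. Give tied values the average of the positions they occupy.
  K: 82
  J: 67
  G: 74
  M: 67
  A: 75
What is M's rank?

4.5

Sorted (descending): 82, 75, 74, 67, 67
The 2 values of 67 occupy positions 4–5 → average rank (4+5)/2 = 4.5.
M has value 67 → rank 4.5.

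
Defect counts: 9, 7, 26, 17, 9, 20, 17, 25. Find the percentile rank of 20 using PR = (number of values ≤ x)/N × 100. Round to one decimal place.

N = 8.
Strictly below 20: 5. Equal to 20: 1.
PR = 6/8 × 100 = 75.0

75.0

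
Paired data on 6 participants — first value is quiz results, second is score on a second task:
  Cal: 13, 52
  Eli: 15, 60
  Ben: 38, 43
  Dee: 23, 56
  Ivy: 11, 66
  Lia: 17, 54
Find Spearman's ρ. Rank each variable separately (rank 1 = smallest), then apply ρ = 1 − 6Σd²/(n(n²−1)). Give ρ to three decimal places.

Ranks of variable 1: 2, 3, 6, 5, 1, 4
Ranks of variable 2: 2, 5, 1, 4, 6, 3
d = r₁ − r₂: 0, -2, 5, 1, -5, 1
d²: 0, 4, 25, 1, 25, 1; Σd² = 56
ρ = 1 − 6·56/(6·35) = 1 − 336/210 = -0.600

-0.600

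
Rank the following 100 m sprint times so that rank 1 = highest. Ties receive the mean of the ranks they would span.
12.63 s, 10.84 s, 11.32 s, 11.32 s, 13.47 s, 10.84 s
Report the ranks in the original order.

Sorted (descending): 13.47, 12.63, 11.32, 11.32, 10.84, 10.84
The 2 values of 11.32 occupy positions 3–4 → average rank (3+4)/2 = 3.5.
The 2 values of 10.84 occupy positions 5–6 → average rank (5+6)/2 = 5.5.

2, 5.5, 3.5, 3.5, 1, 5.5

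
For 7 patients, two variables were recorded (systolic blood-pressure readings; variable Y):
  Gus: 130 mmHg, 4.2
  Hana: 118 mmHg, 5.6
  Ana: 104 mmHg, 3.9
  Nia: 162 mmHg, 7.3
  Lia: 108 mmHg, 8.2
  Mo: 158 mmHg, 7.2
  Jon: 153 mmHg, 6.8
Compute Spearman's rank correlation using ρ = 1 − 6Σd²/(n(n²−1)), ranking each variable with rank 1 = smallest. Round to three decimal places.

0.429

Ranks of variable 1: 4, 3, 1, 7, 2, 6, 5
Ranks of variable 2: 2, 3, 1, 6, 7, 5, 4
d = r₁ − r₂: 2, 0, 0, 1, -5, 1, 1
d²: 4, 0, 0, 1, 25, 1, 1; Σd² = 32
ρ = 1 − 6·32/(7·48) = 1 − 192/336 = 0.429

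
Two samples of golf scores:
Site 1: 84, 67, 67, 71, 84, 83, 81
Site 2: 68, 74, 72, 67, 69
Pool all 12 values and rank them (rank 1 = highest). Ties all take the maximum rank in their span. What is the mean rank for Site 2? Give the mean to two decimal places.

8.00

Sorted (descending): 84, 84, 83, 81, 74, 72, 71, 69, 68, 67, 67, 67
The 2 values of 84 occupy positions 1–2 → each gets rank 2.
The 3 values of 67 occupy positions 10–12 → each gets rank 12.
Site 2 values → pooled ranks: 68→9, 74→5, 72→6, 67→12, 69→8
Mean rank = (9 + 5 + 6 + 12 + 8) / 5 = 8.00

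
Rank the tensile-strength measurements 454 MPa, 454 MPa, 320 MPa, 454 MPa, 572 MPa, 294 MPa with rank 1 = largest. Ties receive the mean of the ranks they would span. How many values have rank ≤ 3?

Sorted (descending): 572, 454, 454, 454, 320, 294
The 3 values of 454 occupy positions 2–4 → average rank 3.
Ranks ≤ 3: {1, 3, 3, 3} → 4 values.

4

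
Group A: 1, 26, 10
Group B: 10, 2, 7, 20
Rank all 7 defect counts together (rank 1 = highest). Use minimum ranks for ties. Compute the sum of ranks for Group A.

Sorted (descending): 26, 20, 10, 10, 7, 2, 1
The 2 values of 10 occupy positions 3–4 → each gets rank 3.
Group A values → pooled ranks: 1→7, 26→1, 10→3
Rank sum = 7 + 1 + 3 = 11

11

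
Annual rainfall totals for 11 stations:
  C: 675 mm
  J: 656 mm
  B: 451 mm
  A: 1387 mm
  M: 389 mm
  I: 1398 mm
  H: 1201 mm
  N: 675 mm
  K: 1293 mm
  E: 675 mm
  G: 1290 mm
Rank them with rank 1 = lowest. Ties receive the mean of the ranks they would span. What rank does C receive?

Sorted (ascending): 389, 451, 656, 675, 675, 675, 1201, 1290, 1293, 1387, 1398
The 3 values of 675 occupy positions 4–6 → average rank 5.
C has value 675 mm → rank 5.

5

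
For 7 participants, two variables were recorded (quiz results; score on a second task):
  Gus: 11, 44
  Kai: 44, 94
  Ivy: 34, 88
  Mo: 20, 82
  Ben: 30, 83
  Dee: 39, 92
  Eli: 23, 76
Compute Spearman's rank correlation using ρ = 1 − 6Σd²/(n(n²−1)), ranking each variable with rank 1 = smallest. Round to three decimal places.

Ranks of variable 1: 1, 7, 5, 2, 4, 6, 3
Ranks of variable 2: 1, 7, 5, 3, 4, 6, 2
d = r₁ − r₂: 0, 0, 0, -1, 0, 0, 1
d²: 0, 0, 0, 1, 0, 0, 1; Σd² = 2
ρ = 1 − 6·2/(7·48) = 1 − 12/336 = 0.964

0.964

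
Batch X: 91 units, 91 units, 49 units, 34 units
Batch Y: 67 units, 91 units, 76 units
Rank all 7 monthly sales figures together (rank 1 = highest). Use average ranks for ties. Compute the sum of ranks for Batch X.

17

Sorted (descending): 91, 91, 91, 76, 67, 49, 34
The 3 values of 91 occupy positions 1–3 → average rank 2.
Batch X values → pooled ranks: 91→2, 91→2, 49→6, 34→7
Rank sum = 2 + 2 + 6 + 7 = 17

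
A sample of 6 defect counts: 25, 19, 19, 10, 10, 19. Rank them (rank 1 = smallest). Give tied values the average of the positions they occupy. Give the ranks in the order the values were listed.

Sorted (ascending): 10, 10, 19, 19, 19, 25
The 2 values of 10 occupy positions 1–2 → average rank (1+2)/2 = 1.5.
The 3 values of 19 occupy positions 3–5 → average rank 4.

6, 4, 4, 1.5, 1.5, 4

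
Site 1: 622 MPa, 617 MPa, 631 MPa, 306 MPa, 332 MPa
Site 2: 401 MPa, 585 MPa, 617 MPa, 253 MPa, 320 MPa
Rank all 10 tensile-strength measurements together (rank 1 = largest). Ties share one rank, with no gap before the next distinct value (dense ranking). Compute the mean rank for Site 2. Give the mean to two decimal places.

5.60

Sorted (descending): 631, 622, 617, 617, 585, 401, 332, 320, 306, 253
The 2 values of 617 share dense rank 3.
Remaining distinct values take the next consecutive integers.
Site 2 values → pooled ranks: 401→5, 585→4, 617→3, 253→9, 320→7
Mean rank = (5 + 4 + 3 + 9 + 7) / 5 = 5.60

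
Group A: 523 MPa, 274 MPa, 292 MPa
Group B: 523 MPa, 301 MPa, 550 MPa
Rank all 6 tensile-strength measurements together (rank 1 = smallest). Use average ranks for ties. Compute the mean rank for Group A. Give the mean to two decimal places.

2.50

Sorted (ascending): 274, 292, 301, 523, 523, 550
The 2 values of 523 occupy positions 4–5 → average rank (4+5)/2 = 4.5.
Group A values → pooled ranks: 523→4.5, 274→1, 292→2
Mean rank = (4.5 + 1 + 2) / 3 = 2.50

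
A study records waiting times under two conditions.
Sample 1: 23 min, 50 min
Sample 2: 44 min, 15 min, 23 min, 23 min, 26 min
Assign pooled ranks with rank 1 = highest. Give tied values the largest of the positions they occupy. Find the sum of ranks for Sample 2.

Sorted (descending): 50, 44, 26, 23, 23, 23, 15
The 3 values of 23 occupy positions 4–6 → each gets rank 6.
Sample 2 values → pooled ranks: 44→2, 15→7, 23→6, 23→6, 26→3
Rank sum = 2 + 7 + 6 + 6 + 3 = 24

24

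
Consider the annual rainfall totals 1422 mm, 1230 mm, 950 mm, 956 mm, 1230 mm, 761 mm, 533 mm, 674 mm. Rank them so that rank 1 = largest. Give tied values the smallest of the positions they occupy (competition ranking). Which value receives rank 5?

Sorted (descending): 1422, 1230, 1230, 956, 950, 761, 674, 533
The 2 values of 1230 occupy positions 2–3 → each gets rank 2.
Rank 5 → value 950.

950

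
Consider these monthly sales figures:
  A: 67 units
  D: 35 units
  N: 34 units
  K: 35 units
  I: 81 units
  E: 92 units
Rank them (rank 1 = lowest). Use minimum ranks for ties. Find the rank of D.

Sorted (ascending): 34, 35, 35, 67, 81, 92
The 2 values of 35 occupy positions 2–3 → each gets rank 2.
D has value 35 units → rank 2.

2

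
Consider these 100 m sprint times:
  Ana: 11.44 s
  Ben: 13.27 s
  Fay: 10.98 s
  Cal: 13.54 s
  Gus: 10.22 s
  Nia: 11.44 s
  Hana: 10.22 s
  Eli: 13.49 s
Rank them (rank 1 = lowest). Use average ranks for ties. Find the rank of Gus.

Sorted (ascending): 10.22, 10.22, 10.98, 11.44, 11.44, 13.27, 13.49, 13.54
The 2 values of 10.22 occupy positions 1–2 → average rank (1+2)/2 = 1.5.
The 2 values of 11.44 occupy positions 4–5 → average rank (4+5)/2 = 4.5.
Gus has value 10.22 s → rank 1.5.

1.5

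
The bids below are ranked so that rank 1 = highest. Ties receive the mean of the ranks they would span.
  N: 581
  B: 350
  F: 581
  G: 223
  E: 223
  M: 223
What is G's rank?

Sorted (descending): 581, 581, 350, 223, 223, 223
The 2 values of 581 occupy positions 1–2 → average rank (1+2)/2 = 1.5.
The 3 values of 223 occupy positions 4–6 → average rank 5.
G has value 223 → rank 5.

5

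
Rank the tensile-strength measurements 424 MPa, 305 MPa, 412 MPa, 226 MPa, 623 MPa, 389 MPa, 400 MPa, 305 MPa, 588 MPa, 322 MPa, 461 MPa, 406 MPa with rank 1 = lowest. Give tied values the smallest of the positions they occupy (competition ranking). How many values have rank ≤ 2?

3

Sorted (ascending): 226, 305, 305, 322, 389, 400, 406, 412, 424, 461, 588, 623
The 2 values of 305 occupy positions 2–3 → each gets rank 2.
Ranks ≤ 2: {1, 2, 2} → 3 values.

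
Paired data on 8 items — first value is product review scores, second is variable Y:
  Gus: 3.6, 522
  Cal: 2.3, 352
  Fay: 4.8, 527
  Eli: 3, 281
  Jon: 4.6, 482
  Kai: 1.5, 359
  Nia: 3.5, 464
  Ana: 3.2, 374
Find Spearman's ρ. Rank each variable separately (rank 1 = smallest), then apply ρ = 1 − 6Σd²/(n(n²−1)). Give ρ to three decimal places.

0.881

Ranks of variable 1: 6, 2, 8, 3, 7, 1, 5, 4
Ranks of variable 2: 7, 2, 8, 1, 6, 3, 5, 4
d = r₁ − r₂: -1, 0, 0, 2, 1, -2, 0, 0
d²: 1, 0, 0, 4, 1, 4, 0, 0; Σd² = 10
ρ = 1 − 6·10/(8·63) = 1 − 60/504 = 0.881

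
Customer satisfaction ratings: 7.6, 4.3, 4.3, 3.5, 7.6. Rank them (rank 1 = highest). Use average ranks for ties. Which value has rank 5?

3.5

Sorted (descending): 7.6, 7.6, 4.3, 4.3, 3.5
The 2 values of 7.6 occupy positions 1–2 → average rank (1+2)/2 = 1.5.
The 2 values of 4.3 occupy positions 3–4 → average rank (3+4)/2 = 3.5.
Rank 5 → value 3.5.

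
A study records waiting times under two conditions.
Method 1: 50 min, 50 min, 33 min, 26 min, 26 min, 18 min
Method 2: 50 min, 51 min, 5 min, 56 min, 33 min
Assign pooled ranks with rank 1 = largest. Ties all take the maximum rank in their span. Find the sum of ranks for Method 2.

26

Sorted (descending): 56, 51, 50, 50, 50, 33, 33, 26, 26, 18, 5
The 3 values of 50 occupy positions 3–5 → each gets rank 5.
The 2 values of 33 occupy positions 6–7 → each gets rank 7.
The 2 values of 26 occupy positions 8–9 → each gets rank 9.
Method 2 values → pooled ranks: 50→5, 51→2, 5→11, 56→1, 33→7
Rank sum = 5 + 2 + 11 + 1 + 7 = 26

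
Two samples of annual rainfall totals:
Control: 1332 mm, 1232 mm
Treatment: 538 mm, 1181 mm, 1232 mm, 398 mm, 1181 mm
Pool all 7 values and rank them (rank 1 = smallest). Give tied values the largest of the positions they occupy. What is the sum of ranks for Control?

13

Sorted (ascending): 398, 538, 1181, 1181, 1232, 1232, 1332
The 2 values of 1181 occupy positions 3–4 → each gets rank 4.
The 2 values of 1232 occupy positions 5–6 → each gets rank 6.
Control values → pooled ranks: 1332→7, 1232→6
Rank sum = 7 + 6 = 13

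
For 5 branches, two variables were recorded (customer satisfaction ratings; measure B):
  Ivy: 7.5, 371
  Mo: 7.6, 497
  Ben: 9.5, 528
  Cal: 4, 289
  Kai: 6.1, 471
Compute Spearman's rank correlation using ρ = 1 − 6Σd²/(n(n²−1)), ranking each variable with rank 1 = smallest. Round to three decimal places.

Ranks of variable 1: 3, 4, 5, 1, 2
Ranks of variable 2: 2, 4, 5, 1, 3
d = r₁ − r₂: 1, 0, 0, 0, -1
d²: 1, 0, 0, 0, 1; Σd² = 2
ρ = 1 − 6·2/(5·24) = 1 − 12/120 = 0.900

0.900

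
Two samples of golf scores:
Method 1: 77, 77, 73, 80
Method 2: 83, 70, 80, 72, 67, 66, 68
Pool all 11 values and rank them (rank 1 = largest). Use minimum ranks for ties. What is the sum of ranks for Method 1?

16

Sorted (descending): 83, 80, 80, 77, 77, 73, 72, 70, 68, 67, 66
The 2 values of 80 occupy positions 2–3 → each gets rank 2.
The 2 values of 77 occupy positions 4–5 → each gets rank 4.
Method 1 values → pooled ranks: 77→4, 77→4, 73→6, 80→2
Rank sum = 4 + 4 + 6 + 2 = 16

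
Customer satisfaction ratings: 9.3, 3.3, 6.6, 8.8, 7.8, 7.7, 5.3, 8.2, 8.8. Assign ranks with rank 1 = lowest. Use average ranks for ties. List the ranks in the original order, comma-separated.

Sorted (ascending): 3.3, 5.3, 6.6, 7.7, 7.8, 8.2, 8.8, 8.8, 9.3
The 2 values of 8.8 occupy positions 7–8 → average rank (7+8)/2 = 7.5.

9, 1, 3, 7.5, 5, 4, 2, 6, 7.5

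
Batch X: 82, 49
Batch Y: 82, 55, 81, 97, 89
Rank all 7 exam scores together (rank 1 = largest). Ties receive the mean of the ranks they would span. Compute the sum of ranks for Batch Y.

Sorted (descending): 97, 89, 82, 82, 81, 55, 49
The 2 values of 82 occupy positions 3–4 → average rank (3+4)/2 = 3.5.
Batch Y values → pooled ranks: 82→3.5, 55→6, 81→5, 97→1, 89→2
Rank sum = 3.5 + 6 + 5 + 1 + 2 = 17.5

17.5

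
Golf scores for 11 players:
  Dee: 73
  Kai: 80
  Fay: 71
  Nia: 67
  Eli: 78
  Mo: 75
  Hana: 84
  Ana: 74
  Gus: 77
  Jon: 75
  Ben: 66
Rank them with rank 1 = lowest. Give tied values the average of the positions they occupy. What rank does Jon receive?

Sorted (ascending): 66, 67, 71, 73, 74, 75, 75, 77, 78, 80, 84
The 2 values of 75 occupy positions 6–7 → average rank (6+7)/2 = 6.5.
Jon has value 75 → rank 6.5.

6.5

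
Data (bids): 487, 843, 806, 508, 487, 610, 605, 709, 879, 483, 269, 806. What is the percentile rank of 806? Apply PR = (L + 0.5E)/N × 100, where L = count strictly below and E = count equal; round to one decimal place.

75.0

N = 12.
Strictly below 806: 8. Equal to 806: 2.
PR = (8 + 0.5·2)/12 × 100 = 75.0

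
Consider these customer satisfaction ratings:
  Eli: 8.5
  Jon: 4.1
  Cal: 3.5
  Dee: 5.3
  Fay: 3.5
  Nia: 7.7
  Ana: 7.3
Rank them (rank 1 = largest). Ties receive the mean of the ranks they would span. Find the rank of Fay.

Sorted (descending): 8.5, 7.7, 7.3, 5.3, 4.1, 3.5, 3.5
The 2 values of 3.5 occupy positions 6–7 → average rank (6+7)/2 = 6.5.
Fay has value 3.5 → rank 6.5.

6.5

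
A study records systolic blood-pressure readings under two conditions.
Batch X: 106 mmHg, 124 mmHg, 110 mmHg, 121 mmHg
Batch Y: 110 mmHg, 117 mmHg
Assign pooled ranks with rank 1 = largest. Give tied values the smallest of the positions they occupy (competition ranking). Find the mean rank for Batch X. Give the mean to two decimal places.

Sorted (descending): 124, 121, 117, 110, 110, 106
The 2 values of 110 occupy positions 4–5 → each gets rank 4.
Batch X values → pooled ranks: 106→6, 124→1, 110→4, 121→2
Mean rank = (6 + 1 + 4 + 2) / 4 = 3.25

3.25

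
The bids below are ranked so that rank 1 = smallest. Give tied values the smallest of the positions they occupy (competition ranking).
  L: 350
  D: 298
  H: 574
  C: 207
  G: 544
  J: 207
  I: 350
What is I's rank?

Sorted (ascending): 207, 207, 298, 350, 350, 544, 574
The 2 values of 207 occupy positions 1–2 → each gets rank 1.
The 2 values of 350 occupy positions 4–5 → each gets rank 4.
I has value 350 → rank 4.

4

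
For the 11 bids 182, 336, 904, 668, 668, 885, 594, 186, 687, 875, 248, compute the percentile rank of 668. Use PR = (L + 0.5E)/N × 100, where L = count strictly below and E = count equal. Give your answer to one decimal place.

N = 11.
Strictly below 668: 5. Equal to 668: 2.
PR = (5 + 0.5·2)/11 × 100 = 54.5

54.5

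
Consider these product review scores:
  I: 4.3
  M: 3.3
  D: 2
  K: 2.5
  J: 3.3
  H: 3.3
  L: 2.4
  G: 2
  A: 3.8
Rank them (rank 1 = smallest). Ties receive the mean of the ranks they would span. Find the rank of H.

Sorted (ascending): 2, 2, 2.4, 2.5, 3.3, 3.3, 3.3, 3.8, 4.3
The 2 values of 2 occupy positions 1–2 → average rank (1+2)/2 = 1.5.
The 3 values of 3.3 occupy positions 5–7 → average rank 6.
H has value 3.3 → rank 6.

6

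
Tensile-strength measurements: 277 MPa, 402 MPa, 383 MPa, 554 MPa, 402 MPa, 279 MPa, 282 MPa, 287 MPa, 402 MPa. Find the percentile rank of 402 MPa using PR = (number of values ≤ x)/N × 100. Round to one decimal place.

N = 9.
Strictly below 402: 5. Equal to 402: 3.
PR = 8/9 × 100 = 88.9

88.9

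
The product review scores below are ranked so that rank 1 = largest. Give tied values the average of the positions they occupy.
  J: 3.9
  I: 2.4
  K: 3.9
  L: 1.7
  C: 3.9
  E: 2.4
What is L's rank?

6

Sorted (descending): 3.9, 3.9, 3.9, 2.4, 2.4, 1.7
The 3 values of 3.9 occupy positions 1–3 → average rank 2.
The 2 values of 2.4 occupy positions 4–5 → average rank (4+5)/2 = 4.5.
L has value 1.7 → rank 6.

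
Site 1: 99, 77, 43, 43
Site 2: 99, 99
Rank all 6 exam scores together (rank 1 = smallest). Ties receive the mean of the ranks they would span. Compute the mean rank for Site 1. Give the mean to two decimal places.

2.75

Sorted (ascending): 43, 43, 77, 99, 99, 99
The 2 values of 43 occupy positions 1–2 → average rank (1+2)/2 = 1.5.
The 3 values of 99 occupy positions 4–6 → average rank 5.
Site 1 values → pooled ranks: 99→5, 77→3, 43→1.5, 43→1.5
Mean rank = (5 + 3 + 1.5 + 1.5) / 4 = 2.75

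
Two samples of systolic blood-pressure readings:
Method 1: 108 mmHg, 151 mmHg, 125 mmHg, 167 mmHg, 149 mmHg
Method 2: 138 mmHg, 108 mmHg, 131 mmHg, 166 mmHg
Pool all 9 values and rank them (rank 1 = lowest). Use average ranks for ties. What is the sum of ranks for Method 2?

Sorted (ascending): 108, 108, 125, 131, 138, 149, 151, 166, 167
The 2 values of 108 occupy positions 1–2 → average rank (1+2)/2 = 1.5.
Method 2 values → pooled ranks: 138→5, 108→1.5, 131→4, 166→8
Rank sum = 5 + 1.5 + 4 + 8 = 18.5

18.5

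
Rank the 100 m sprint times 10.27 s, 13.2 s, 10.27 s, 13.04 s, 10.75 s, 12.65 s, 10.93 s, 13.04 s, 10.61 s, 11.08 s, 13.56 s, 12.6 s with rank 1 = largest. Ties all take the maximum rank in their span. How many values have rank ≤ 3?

2

Sorted (descending): 13.56, 13.2, 13.04, 13.04, 12.65, 12.6, 11.08, 10.93, 10.75, 10.61, 10.27, 10.27
The 2 values of 13.04 occupy positions 3–4 → each gets rank 4.
The 2 values of 10.27 occupy positions 11–12 → each gets rank 12.
Ranks ≤ 3: {1, 2} → 2 values.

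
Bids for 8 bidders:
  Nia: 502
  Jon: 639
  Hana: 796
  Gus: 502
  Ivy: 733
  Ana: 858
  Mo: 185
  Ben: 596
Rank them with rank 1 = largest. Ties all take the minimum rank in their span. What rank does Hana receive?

2

Sorted (descending): 858, 796, 733, 639, 596, 502, 502, 185
The 2 values of 502 occupy positions 6–7 → each gets rank 6.
Hana has value 796 → rank 2.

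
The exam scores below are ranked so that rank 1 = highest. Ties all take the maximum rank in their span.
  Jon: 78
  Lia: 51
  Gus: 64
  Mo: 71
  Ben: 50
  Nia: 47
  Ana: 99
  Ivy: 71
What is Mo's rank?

4

Sorted (descending): 99, 78, 71, 71, 64, 51, 50, 47
The 2 values of 71 occupy positions 3–4 → each gets rank 4.
Mo has value 71 → rank 4.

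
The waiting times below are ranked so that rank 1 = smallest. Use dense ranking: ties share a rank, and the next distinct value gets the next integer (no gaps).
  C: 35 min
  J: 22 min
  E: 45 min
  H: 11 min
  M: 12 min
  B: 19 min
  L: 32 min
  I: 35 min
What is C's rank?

6

Sorted (ascending): 11, 12, 19, 22, 32, 35, 35, 45
The 2 values of 35 share dense rank 6.
Remaining distinct values take the next consecutive integers.
C has value 35 min → rank 6.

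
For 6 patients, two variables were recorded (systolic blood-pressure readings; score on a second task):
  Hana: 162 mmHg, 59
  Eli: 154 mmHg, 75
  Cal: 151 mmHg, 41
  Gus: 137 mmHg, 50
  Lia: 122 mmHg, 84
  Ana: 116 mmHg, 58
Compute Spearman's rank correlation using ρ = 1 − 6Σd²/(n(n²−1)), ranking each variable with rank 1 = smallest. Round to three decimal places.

0.029

Ranks of variable 1: 6, 5, 4, 3, 2, 1
Ranks of variable 2: 4, 5, 1, 2, 6, 3
d = r₁ − r₂: 2, 0, 3, 1, -4, -2
d²: 4, 0, 9, 1, 16, 4; Σd² = 34
ρ = 1 − 6·34/(6·35) = 1 − 204/210 = 0.029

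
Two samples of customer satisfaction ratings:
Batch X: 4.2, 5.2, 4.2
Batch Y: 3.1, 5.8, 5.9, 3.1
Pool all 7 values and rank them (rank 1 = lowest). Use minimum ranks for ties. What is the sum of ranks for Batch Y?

15

Sorted (ascending): 3.1, 3.1, 4.2, 4.2, 5.2, 5.8, 5.9
The 2 values of 3.1 occupy positions 1–2 → each gets rank 1.
The 2 values of 4.2 occupy positions 3–4 → each gets rank 3.
Batch Y values → pooled ranks: 3.1→1, 5.8→6, 5.9→7, 3.1→1
Rank sum = 1 + 6 + 7 + 1 = 15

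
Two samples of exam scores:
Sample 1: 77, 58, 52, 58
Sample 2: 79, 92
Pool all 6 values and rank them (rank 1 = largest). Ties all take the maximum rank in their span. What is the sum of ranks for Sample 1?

Sorted (descending): 92, 79, 77, 58, 58, 52
The 2 values of 58 occupy positions 4–5 → each gets rank 5.
Sample 1 values → pooled ranks: 77→3, 58→5, 52→6, 58→5
Rank sum = 3 + 5 + 6 + 5 = 19

19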